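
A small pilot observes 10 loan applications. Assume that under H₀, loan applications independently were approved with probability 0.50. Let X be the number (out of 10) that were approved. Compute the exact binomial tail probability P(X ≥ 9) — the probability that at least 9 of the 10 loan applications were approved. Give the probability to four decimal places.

P = 0.0107

X is binomial with n = 10 and p = 0.50.
P(X ≥ 9) = C(10,9)·0.50^9·0.50^1 + C(10,10)·0.50^10·0.50^0.
= 0.009766 + 0.000977 = 0.0107.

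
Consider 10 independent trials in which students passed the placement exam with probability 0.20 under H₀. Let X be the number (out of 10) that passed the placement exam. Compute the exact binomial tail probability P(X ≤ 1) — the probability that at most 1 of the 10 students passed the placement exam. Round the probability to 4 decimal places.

P = 0.3758

X ~ Binomial(n=10, p=0.20).
P(X ≤ 1) = C(10,0)·0.20^0·0.80^10 + C(10,1)·0.20^1·0.80^9.
= 0.107374 + 0.268435 = 0.3758.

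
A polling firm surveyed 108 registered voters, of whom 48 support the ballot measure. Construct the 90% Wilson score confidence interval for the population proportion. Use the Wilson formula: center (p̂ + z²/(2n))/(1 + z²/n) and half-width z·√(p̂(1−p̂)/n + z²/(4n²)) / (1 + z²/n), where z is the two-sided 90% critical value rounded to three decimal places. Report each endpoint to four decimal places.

(0.3681, 0.5235)

Here p̂ = 48/108 = 0.44444 and z = 1.645 (z² = 2.706025).
Denominator 1 + z²/n = 1 + 2.706025/108 = 1.025056.
Center = (0.44444 + 0.012528)/1.025056 = 0.44580.
Radicand: p̂(1−p̂)/n + z²/(4n²) = 0.002286237 + 0.000058000 = 0.002344237.
Half-width = z·√(radicand)/denom = 1.645·0.048417/1.025056 = 0.07770.
CI: 0.44580 ± 0.07770 = (0.3681, 0.5235).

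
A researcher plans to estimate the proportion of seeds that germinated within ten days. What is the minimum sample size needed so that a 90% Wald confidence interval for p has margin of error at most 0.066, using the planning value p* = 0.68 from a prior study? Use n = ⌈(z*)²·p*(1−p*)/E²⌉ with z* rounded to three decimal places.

n = 136

The 90% critical value is z* = 1.645.
p*(1−p*) = 0.2176.
Required n before rounding: 2.706025 × 0.2176 / 0.066² = 135.177.
Rounding up, n = 136.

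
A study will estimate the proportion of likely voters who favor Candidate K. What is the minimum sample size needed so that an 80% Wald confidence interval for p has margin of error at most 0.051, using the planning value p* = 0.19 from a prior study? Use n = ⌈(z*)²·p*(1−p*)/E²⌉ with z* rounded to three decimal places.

z* = 1.282 at the 80% level.
p*(1−p*) = 0.1539.
(z*)²·p*(1−p*)/E² = 1.643524·0.1539/0.002601 = 97.247.
⌈97.247⌉ = 98.

n = 98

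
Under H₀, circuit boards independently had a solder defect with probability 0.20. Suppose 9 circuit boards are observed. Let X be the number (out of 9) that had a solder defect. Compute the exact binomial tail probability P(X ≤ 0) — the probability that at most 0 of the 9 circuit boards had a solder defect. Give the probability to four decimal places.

P = 0.1342

X is binomial with n = 9 and p = 0.20.
P(X ≤ 0) = C(9,0)·0.20^0·0.80^9.
= 0.134218 = 0.1342.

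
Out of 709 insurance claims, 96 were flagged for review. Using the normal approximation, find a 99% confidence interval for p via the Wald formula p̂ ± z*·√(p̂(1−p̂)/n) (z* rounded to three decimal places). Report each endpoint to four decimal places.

p̂ = 96/709 = 0.13540.
Standard error of p̂: √(0.117068/709) = √0.000165117 = 0.012850.
For 99% confidence, z* = 2.576.
Margin = 2.576·0.012850 = 0.03310.
CI: 0.13540 ± 0.03310 = (0.1023, 0.1685).

(0.1023, 0.1685)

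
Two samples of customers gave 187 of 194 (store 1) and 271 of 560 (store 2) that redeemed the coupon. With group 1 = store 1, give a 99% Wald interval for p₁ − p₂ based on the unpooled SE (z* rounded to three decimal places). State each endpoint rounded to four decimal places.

p̂₁ = 187/194 = 0.96392, p̂₂ = 271/560 = 0.48393; p̂₁ − p̂₂ = 0.47999.
Unpooled SE = √(p̂₁(1−p̂₁)/n₁ + p̂₂(1−p̂₂)/n₂) = √(0.000179281 + 0.000445967) = 0.025005.
For 99% confidence, z* = 2.576. Margin = 2.576·0.025005 = 0.06441.
CI: 0.47999 ± 0.06441 = (0.4156, 0.5444).

(0.4156, 0.5444)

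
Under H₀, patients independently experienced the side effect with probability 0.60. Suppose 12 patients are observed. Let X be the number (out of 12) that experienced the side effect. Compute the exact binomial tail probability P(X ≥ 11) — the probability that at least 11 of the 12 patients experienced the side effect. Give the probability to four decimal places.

P = 0.0196

X ~ Binomial(n=12, p=0.60).
P(X ≥ 11) = C(12,11)·0.60^11·0.40^1 + C(12,12)·0.60^12·0.40^0.
= 0.017414 + 0.002177 = 0.0196.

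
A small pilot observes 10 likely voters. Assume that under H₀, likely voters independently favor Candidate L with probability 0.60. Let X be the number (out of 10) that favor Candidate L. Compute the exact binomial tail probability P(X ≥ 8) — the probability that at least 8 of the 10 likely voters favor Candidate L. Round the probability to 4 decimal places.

P = 0.1673

X is binomial with n = 10 and p = 0.60.
P(X ≥ 8) = C(10,8)·0.60^8·0.40^2 + C(10,9)·0.60^9·0.40^1 + C(10,10)·0.60^10·0.40^0.
= 0.120932 + 0.040311 + 0.006047 = 0.1673.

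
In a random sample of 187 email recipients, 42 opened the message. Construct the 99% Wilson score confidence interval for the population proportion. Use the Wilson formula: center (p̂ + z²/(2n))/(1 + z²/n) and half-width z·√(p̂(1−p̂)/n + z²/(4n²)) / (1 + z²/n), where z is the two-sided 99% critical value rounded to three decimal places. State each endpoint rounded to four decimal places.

Here p̂ = 42/187 = 0.22460 and z = 2.576 (z² = 6.635776).
Denominator 1 + z²/n = 1 + 6.635776/187 = 1.035485.
Adjusted center: (0.22460 + z²/(2n))/1.035485 = 0.23404.
Radicand: p̂(1−p̂)/n + z²/(4n²) = 0.000931306 + 0.000047440 = 0.000978746.
Half-width = 2.576·√0.000978746/1.035485 = 0.07783.
CI: 0.23404 ± 0.07783 = (0.1562, 0.3119).

(0.1562, 0.3119)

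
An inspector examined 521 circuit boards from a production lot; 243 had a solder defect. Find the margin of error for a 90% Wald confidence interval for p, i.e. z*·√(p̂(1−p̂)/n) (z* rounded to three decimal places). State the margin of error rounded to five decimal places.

ME = 0.03595

With x = 243 successes in n = 521, p̂ = 0.46641.
SE = √(p̂(1−p̂)/n) = √(0.248872/521) = 0.021856.
The 90% critical value is z* = 1.645.
So ME = 0.03595.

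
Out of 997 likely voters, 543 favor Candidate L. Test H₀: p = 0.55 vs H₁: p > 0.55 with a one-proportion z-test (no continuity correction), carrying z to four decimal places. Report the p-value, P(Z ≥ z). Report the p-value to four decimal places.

p-value = 0.6333

With x = 543 successes in n = 997, p̂ = 0.54463.
Under H₀, SE = √(p₀(1−p₀)/n) = √(0.55·0.45/997) = √0.000248245 = 0.015756.
Test statistic (full precision, shown to 4 dp): z = (543/997 − 0.55)/SE₀ ≈ -0.3406.
p-value = P(Z ≥ z) with z = -0.3406 → 0.6333.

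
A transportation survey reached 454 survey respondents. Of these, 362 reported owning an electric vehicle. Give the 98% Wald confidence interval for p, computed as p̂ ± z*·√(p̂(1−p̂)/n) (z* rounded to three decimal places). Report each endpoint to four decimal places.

(0.7535, 0.8412)

Sample proportion p̂ = 362/454 = 0.79736.
Standard error of p̂: √(0.161579/454) = √0.000355901 = 0.018865.
For 98% confidence, z* = 2.326.
Margin = 2.326·0.018865 = 0.04388.
CI: 0.79736 ± 0.04388 = (0.7535, 0.8412).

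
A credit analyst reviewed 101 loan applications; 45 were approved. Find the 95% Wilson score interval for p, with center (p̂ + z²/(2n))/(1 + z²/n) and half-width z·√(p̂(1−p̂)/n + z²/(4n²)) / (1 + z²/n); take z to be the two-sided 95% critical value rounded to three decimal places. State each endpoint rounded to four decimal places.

(0.3524, 0.5427)

p̂ = 45/101 = 0.44554; z = 1.960, so z² = 3.841600.
Denominator 1 + z²/n = 1 + 3.841600/101 = 1.038036.
Center = (0.44554 + 0.019018)/1.038036 = 0.44754.
Radicand: p̂(1−p̂)/n + z²/(4n²) = 0.002445887 + 0.000094148 = 0.002540035.
Half-width = z·√(radicand)/denom = 1.960·0.050399/1.038036 = 0.09516.
CI: 0.44754 ± 0.09516 = (0.3524, 0.5427).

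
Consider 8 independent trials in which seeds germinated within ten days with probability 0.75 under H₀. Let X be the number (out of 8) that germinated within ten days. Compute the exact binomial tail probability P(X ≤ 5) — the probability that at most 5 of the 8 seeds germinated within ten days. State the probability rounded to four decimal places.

X ~ Binomial(n=8, p=0.75).
P(X ≤ 5) = Σ_{j=0}^{5} C(8,j)·0.75^j·0.25^{8−j}.
= 0.000015 + 0.000366 + 0.003845 + 0.023071 + 0.086517 + 0.207642 = 0.3215.

P = 0.3215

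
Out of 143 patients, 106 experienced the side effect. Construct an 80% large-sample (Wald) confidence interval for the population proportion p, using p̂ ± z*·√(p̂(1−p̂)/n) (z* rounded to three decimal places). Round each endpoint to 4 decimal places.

With x = 106 successes in n = 143, p̂ = 0.74126.
SE = √(p̂(1−p̂)/n) = √(0.191794/143) = 0.036623.
The 80% critical value is z* = 1.282.
Margin = 1.282·0.036623 = 0.04695.
Interval: 0.74126 ± 0.04695 → (0.6943, 0.7882).

(0.6943, 0.7882)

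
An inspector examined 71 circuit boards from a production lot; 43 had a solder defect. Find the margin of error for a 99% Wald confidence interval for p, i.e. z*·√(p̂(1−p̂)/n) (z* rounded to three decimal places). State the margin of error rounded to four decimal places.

Sample proportion p̂ = 43/71 = 0.60563.
SE = √(p̂(1−p̂)/n) = √(0.238841/71) = 0.058000.
For 99% confidence, z* = 2.576.
Margin of error = z*·SE = 2.576 × 0.058000 = 0.1494.

ME = 0.1494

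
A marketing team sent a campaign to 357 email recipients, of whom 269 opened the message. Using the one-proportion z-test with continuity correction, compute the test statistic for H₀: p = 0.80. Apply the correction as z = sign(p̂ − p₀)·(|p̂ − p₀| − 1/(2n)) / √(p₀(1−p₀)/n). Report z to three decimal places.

z = -2.130

The sample proportion is 269/357 = 0.75350. p̂ − p₀ = -0.046499.
Continuity correction 1/(2n) = 1/714 = 0.001401.
Corrected numerator: |-0.046499| − 0.001401 = 0.045098.
SE₀ = √(0.80·0.20/357) = 0.021170.
z = (−)0.045098/0.021170 = -2.130.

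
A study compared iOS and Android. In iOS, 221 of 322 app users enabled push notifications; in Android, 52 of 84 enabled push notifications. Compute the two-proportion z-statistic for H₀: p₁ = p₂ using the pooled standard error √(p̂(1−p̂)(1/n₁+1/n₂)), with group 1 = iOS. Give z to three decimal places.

Sample proportions: p̂₁ = 221/322 = 0.68634 and p̂₂ = 52/84 = 0.61905.
Pooling: p̂ = 273/406 = 0.67241.
Pooled SE = √[0.2202735·0.01501035] ≈ 0.057501.
z = (p̂₁ − p̂₂)/SE = (0.68634 − 0.61905)/0.057501 = 0.06729/0.057501 = 1.170.

z = 1.170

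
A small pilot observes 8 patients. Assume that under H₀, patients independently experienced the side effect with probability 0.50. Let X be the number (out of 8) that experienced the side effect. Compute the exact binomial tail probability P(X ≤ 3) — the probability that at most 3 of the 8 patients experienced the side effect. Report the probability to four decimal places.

P = 0.3633

X ~ Binomial(n=8, p=0.50).
P(X ≤ 3) = C(8,0)·0.50^0·0.50^8 + C(8,1)·0.50^1·0.50^7 + C(8,2)·0.50^2·0.50^6 + C(8,3)·0.50^3·0.50^5.
= 0.003906 + 0.031250 + 0.109375 + 0.218750 = 0.3633.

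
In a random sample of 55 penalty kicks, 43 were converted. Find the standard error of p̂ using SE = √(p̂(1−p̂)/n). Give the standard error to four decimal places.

With x = 43 successes in n = 55, p̂ = 0.78182.
p̂(1−p̂) = 0.78182·0.21818 = 0.170577.
Dividing by n and taking the root: √0.003101400 = 0.0557.

SE = 0.0557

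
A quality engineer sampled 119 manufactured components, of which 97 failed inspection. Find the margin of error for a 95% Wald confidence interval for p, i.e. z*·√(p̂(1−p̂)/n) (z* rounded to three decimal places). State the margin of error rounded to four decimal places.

ME = 0.0697

Sample proportion p̂ = 97/119 = 0.81513.
SE(p̂) = √(0.81513·0.18487/119) = 0.035586.
For 95% confidence, z* = 1.960.
Margin of error = z*·SE = 1.960 × 0.035586 = 0.0697.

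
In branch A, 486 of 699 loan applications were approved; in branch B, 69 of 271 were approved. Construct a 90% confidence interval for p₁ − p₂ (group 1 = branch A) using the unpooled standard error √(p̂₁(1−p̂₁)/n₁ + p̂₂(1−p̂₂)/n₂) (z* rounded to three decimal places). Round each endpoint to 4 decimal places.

p̂₁ = 0.69528, p̂₂ = 0.25461, so the observed difference is 0.44067.
Unpooled SE = √(p̂₁(1−p̂₁)/n₁ + p̂₂(1−p̂₂)/n₂) = √(0.000303099 + 0.000700314) = 0.031677.
For 90% confidence, z* = 1.645. Margin = 1.645·0.031677 = 0.05211.
Interval: 0.44067 ± 0.05211 → (0.3886, 0.4928).

(0.3886, 0.4928)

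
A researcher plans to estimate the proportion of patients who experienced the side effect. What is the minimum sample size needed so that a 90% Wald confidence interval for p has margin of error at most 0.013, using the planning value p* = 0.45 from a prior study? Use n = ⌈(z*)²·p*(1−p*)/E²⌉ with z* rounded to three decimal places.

n = 3963

The 90% critical value is z* = 1.645.
p*(1−p*) = 0.2475.
(z*)²·p*(1−p*)/E² = 2.706025·0.2475/0.000169 = 3962.966.
Rounding up, n = 3963.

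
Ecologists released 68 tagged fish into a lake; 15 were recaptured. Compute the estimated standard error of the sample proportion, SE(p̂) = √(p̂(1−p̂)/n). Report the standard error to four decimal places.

SE = 0.0503

Sample proportion p̂ = 15/68 = 0.22059.
p̂(1−p̂) = 0.22059·0.77941 = 0.171930.
SE = √(0.171930/68) = 0.0503.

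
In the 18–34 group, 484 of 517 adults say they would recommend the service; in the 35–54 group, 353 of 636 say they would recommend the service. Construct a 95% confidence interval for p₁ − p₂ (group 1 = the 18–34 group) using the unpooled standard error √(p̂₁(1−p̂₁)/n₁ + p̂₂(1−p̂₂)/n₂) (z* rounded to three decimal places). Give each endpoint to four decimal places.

(0.3371, 0.4251)

p̂₁ = 484/517 = 0.93617, p̂₂ = 353/636 = 0.55503; p̂₁ − p̂₂ = 0.38114.
SE = √(0.000115581 + 0.000388320) = √0.000503901 = 0.022448.
The 95% critical value is z* = 1.960. Margin of error = 0.04400.
Interval: 0.38114 ± 0.04400 → (0.3371, 0.4251).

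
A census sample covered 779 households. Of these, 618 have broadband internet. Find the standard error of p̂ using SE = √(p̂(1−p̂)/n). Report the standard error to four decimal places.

SE = 0.0145

With x = 618 successes in n = 779, p̂ = 0.79332.
p̂(1−p̂) = 0.79332·0.20668 = 0.163963.
SE = √(0.163963/779) = 0.0145.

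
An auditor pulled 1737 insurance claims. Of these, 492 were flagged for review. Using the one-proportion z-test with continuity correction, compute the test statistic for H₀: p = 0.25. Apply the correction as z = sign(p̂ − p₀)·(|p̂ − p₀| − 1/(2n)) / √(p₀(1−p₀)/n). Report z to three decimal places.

z = 3.172

p̂ = 492/1737 = 0.28325. p̂ − p₀ = 0.033247.
Continuity correction 1/(2n) = 1/3474 = 0.000288.
Corrected numerator: |0.033247| − 0.000288 = 0.032959.
SE₀ = √(0.25·0.75/1737) = 0.010390.
z = +0.032959/0.010390 = 3.172.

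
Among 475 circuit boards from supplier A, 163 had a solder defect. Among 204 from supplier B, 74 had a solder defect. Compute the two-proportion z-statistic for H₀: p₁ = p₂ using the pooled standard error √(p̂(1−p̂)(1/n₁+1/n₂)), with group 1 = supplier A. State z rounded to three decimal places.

Sample proportions: p̂₁ = 163/475 = 0.34316 and p̂₂ = 74/204 = 0.36275.
Pooling: p̂ = 237/679 = 0.34904.
SE = √[p̂(1−p̂)(1/n₁+1/n₂)] = √[0.34904·0.65096·(1/475+1/204)] ≈ 0.039901.
z = -0.01959/0.039901 = -0.491.

z = -0.491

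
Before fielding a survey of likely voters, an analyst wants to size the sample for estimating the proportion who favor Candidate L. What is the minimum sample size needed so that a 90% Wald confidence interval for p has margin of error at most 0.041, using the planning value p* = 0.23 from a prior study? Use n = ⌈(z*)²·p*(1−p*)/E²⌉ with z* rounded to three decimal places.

For 90% confidence, z* = 1.645.
p*(1−p*) = 0.23·0.77 = 0.1771.
Required n before rounding: 2.706025 × 0.1771 / 0.041² = 285.090.
Rounding up, n = 286.

n = 286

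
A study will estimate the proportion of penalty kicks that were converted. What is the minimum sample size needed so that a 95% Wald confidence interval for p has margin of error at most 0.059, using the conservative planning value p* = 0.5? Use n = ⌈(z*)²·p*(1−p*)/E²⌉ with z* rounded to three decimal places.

n = 276

The 95% critical value is z* = 1.960.
p*(1−p*) = 0.2500.
(z*)²·p*(1−p*)/E² = 3.841600·0.2500/0.003481 = 275.898.
⌈275.898⌉ = 276.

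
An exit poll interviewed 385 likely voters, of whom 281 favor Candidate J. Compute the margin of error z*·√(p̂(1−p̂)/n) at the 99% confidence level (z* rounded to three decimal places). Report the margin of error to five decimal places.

The sample proportion is 281/385 = 0.72987.
SE(p̂) = √(0.72987·0.27013/385) = 0.022630.
The 99% critical value is z* = 2.576.
Margin of error = z*·SE = 2.576 × 0.022630 = 0.05829.

ME = 0.05829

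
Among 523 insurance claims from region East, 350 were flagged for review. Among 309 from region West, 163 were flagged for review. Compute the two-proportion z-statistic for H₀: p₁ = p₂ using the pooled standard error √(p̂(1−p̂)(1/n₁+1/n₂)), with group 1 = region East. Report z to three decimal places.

Sample proportions: p̂₁ = 350/523 = 0.66922 and p̂₂ = 163/309 = 0.52751.
Pooled p̂ = (350+163)/(523+309) = 513/832 = 0.61659.
SE = √[p̂(1−p̂)(1/n₁+1/n₂)] = √[0.61659·0.38341·(1/523+1/309)] ≈ 0.034887.
z = 0.14171/0.034887 = 4.062.

z = 4.062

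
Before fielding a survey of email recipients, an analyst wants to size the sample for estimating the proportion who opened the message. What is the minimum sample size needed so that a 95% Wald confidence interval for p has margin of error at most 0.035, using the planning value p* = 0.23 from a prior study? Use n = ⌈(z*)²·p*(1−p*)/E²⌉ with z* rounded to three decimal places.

n = 556

The 95% critical value is z* = 1.960.
p*(1−p*) = 0.23·0.77 = 0.1771.
(z*)²·p*(1−p*)/E² = 3.841600·0.1771/0.001225 = 555.386.
Rounding up, n = 556.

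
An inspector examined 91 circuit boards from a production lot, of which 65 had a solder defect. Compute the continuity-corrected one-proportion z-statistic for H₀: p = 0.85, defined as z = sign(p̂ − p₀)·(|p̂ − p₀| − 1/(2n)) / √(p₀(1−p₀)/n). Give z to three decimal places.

z = -3.479

The sample proportion is 65/91 = 0.71429. p̂ − p₀ = -0.135714.
1/(2n) = 0.005495.
Corrected numerator: |-0.135714| − 0.005495 = 0.130219.
SE₀ = √(0.85·0.15/91) = 0.037431.
z = −0.130219/0.037431 = -3.479.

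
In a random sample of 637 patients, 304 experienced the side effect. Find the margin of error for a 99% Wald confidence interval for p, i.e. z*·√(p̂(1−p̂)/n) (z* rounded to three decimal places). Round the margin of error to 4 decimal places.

ME = 0.0510

p̂ = 304/637 = 0.47724.
SE = √(p̂(1−p̂)/n) = √(0.249482/637) = 0.019790.
The 99% critical value is z* = 2.576.
Margin of error = z*·SE = 2.576 × 0.019790 = 0.0510.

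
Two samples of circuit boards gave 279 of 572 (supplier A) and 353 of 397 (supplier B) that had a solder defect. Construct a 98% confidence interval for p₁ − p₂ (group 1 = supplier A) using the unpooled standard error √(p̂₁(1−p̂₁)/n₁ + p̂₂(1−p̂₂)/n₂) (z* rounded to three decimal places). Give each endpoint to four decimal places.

(-0.4623, -0.3405)

p̂₁ = 279/572 = 0.48776, p̂₂ = 353/397 = 0.88917; p̂₁ − p̂₂ = -0.40141.
SE = √(0.000436801 + 0.000248231) = √0.000685032 = 0.026173.
The 98% critical value is z* = 2.326. Margin of error = 0.06088.
So the interval runs from -0.4623 to -0.3405.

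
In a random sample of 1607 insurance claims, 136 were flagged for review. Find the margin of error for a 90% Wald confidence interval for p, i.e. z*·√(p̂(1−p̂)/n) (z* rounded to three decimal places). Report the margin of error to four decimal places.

With x = 136 successes in n = 1607, p̂ = 0.08463.
SE(p̂) = √(0.08463·0.91537/1607) = 0.006943.
For 90% confidence, z* = 1.645.
So ME = 0.0114.

ME = 0.0114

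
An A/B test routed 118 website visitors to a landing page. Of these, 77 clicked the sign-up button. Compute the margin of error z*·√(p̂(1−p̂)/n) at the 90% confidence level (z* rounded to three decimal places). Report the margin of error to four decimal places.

ME = 0.0721

With x = 77 successes in n = 118, p̂ = 0.65254.
SE = √(p̂(1−p̂)/n) = √(0.226731/118) = 0.043834.
z* = 1.645 at the 90% level.
ME = 1.645·0.043834 = 0.0721.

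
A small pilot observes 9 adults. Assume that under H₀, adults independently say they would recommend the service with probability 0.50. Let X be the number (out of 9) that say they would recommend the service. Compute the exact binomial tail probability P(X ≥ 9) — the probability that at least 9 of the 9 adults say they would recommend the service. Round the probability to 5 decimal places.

P = 0.00195

X is binomial with n = 9 and p = 0.50.
P(X ≥ 9) = C(9,9)·0.50^9·0.50^0.
= 0.001953 = 0.00195.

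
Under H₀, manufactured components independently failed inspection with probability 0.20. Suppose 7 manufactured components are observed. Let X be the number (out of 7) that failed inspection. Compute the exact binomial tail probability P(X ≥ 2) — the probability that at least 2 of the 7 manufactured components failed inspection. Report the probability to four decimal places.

X is binomial with n = 7 and p = 0.20.
P(X ≥ 2) = Σ_{j=2}^{7} C(7,j)·0.20^j·0.80^{7−j}.
= 0.275251 + 0.114688 + 0.028672 + 0.004301 + 0.000358 + 0.000013 = 0.4233.

P = 0.4233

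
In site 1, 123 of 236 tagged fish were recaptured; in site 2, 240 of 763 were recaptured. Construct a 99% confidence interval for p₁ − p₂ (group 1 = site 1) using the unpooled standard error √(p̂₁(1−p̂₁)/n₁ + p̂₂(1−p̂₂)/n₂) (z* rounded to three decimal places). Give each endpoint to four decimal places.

p̂₁ = 123/236 = 0.52119, p̂₂ = 240/763 = 0.31455; p̂₁ − p̂₂ = 0.20664.
SE = √(0.001057420 + 0.000282579) = √0.001339999 = 0.036606.
For 99% confidence, z* = 2.576. Margin = 2.576·0.036606 = 0.09430.
Interval: 0.20664 ± 0.09430 → (0.1123, 0.3009).

(0.1123, 0.3009)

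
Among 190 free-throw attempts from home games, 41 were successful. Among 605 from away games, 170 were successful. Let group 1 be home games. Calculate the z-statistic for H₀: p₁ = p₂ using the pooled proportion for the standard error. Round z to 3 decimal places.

Sample proportions: p̂₁ = 41/190 = 0.21579 and p̂₂ = 170/605 = 0.28099.
Pooled p̂ = (41+170)/(190+605) = 211/795 = 0.26541.
Pooled SE = √[0.1949670·0.00691605] ≈ 0.036721.
z = -0.06520/0.036721 = -1.776.

z = -1.776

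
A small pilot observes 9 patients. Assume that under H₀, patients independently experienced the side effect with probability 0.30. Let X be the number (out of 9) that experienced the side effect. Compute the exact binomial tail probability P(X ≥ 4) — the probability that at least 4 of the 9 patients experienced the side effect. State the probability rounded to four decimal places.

X is binomial with n = 9 and p = 0.30.
P(X ≥ 4) = Σ_{j=4}^{9} C(9,j)·0.30^j·0.70^{9−j}.
= 0.171532 + 0.073514 + 0.021004 + 0.003858 + 0.000413 + 0.000020 = 0.2703.

P = 0.2703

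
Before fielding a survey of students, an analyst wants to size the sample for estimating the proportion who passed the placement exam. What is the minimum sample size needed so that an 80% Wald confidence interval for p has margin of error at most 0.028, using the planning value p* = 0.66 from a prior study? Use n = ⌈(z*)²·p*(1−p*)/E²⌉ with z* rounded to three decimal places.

The 80% critical value is z* = 1.282.
p*(1−p*) = 0.66·0.34 = 0.2244.
Required n before rounding: 1.643524 × 0.2244 / 0.028² = 470.417.
Rounding up, n = 471.

n = 471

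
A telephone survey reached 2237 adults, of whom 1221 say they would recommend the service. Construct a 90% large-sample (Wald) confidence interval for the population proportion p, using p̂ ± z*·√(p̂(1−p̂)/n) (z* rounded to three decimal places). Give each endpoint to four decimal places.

(0.5285, 0.5631)

With x = 1221 successes in n = 2237, p̂ = 0.54582.
SE(p̂) = √(0.54582·0.45418/2237) = 0.010527.
z* = 1.645 at the 90% level.
Margin = 1.645·0.010527 = 0.01732.
So the interval runs from 0.5285 to 0.5631.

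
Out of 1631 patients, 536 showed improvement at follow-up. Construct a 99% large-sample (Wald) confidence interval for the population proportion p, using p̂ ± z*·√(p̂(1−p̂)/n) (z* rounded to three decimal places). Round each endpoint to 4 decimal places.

(0.2987, 0.3586)

The sample proportion is 536/1631 = 0.32863.
SE(p̂) = √(0.32863·0.67137/1631) = 0.011631.
For 99% confidence, z* = 2.576.
Margin = 2.576·0.011631 = 0.02996.
So the interval runs from 0.2987 to 0.3586.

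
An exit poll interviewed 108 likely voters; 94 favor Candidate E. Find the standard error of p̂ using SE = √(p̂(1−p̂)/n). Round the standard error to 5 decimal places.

SE = 0.03232

The sample proportion is 94/108 = 0.87037.
p̂(1−p̂) = 0.87037·0.12963 = 0.112826.
SE = √(0.112826/108) = √0.001044685 = 0.03232.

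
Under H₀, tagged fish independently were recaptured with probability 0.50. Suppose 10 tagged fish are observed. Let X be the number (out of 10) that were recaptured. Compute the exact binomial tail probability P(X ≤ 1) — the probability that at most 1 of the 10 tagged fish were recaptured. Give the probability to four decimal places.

P = 0.0107

X is binomial with n = 10 and p = 0.50.
P(X ≤ 1) = C(10,0)·0.50^0·0.50^10 + C(10,1)·0.50^1·0.50^9.
= 0.000977 + 0.009766 = 0.0107.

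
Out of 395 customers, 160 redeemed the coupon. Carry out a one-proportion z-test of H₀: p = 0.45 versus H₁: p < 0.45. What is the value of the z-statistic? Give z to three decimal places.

Sample proportion p̂ = 160/395 = 0.40506.
SE₀ = √(0.45·0.55/395) = 0.025032.
z = (p̂ − p₀)/SE = (0.40506 − 0.45)/0.025032 = -1.795.

z = -1.795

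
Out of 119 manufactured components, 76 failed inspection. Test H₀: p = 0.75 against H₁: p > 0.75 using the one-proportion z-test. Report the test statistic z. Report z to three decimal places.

z = -2.805

p̂ = 76/119 = 0.63866.
Under H₀, SE = √(p₀(1−p₀)/n) = √(0.75·0.25/119) = √0.001575630 = 0.039694.
Test statistic: z = -0.11134/0.039694 = -2.805.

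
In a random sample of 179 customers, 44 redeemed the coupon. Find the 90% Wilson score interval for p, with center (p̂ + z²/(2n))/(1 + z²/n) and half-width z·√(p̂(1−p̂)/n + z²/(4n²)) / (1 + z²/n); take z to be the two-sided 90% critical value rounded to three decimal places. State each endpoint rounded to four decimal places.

p̂ = 44/179 = 0.24581; z = 1.645, so z² = 2.706025.
1 + z²/n = 1.015117.
Adjusted center: (0.24581 + z²/(2n))/1.015117 = 0.24960.
Radicand: p̂(1−p̂)/n + z²/(4n²) = 0.001035684 + 0.000021114 = 0.001056798.
Half-width = 1.645·√0.001056798/1.015117 = 0.05268.
CI: 0.24960 ± 0.05268 = (0.1969, 0.3023).

(0.1969, 0.3023)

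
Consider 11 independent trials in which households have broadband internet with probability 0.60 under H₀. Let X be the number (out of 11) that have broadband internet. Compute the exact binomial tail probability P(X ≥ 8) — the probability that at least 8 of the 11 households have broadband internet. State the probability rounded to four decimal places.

P = 0.2963

X is binomial with n = 11 and p = 0.60.
P(X ≥ 8) = C(11,8)·0.60^8·0.40^3 + C(11,9)·0.60^9·0.40^2 + C(11,10)·0.60^10·0.40^1 + C(11,11)·0.60^11·0.40^0.
= 0.177367 + 0.088684 + 0.026605 + 0.003628 = 0.2963.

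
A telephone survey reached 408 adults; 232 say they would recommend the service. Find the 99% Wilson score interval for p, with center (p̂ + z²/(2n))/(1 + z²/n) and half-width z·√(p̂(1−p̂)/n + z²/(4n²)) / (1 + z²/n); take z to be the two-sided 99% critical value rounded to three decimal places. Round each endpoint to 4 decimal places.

(0.5049, 0.6302)

Here p̂ = 232/408 = 0.56863 and z = 2.576 (z² = 6.635776).
1 + z²/n = 1.016264.
Adjusted center: (0.56863 + z²/(2n))/1.016264 = 0.56753.
Radicand: p̂(1−p̂)/n + z²/(4n²) = 0.000601202 + 0.000009966 = 0.000611168.
Half-width = z·√(radicand)/denom = 2.576·0.024722/1.016264 = 0.06266.
So the interval runs from 0.5049 to 0.6302.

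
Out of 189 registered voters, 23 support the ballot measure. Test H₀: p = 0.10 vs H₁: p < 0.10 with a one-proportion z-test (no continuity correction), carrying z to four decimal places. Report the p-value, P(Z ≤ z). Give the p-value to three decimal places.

p̂ = 23/189 = 0.12169.
Under H₀, SE = √(p₀(1−p₀)/n) = √(0.10·0.90/189) = √0.000476190 = 0.021822.
z = (p̂ − p₀)/SE = (23/189 − 0.10)/0.021822 ≈ 0.9941.
p-value = P(Z ≤ z) with z = 0.9941 → 0.840.

p-value = 0.840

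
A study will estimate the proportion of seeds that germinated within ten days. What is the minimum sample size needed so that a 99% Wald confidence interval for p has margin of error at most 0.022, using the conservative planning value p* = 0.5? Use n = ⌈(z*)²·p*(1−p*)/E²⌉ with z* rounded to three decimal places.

n = 3428

z* = 2.576 at the 99% level.
p*(1−p*) = 0.50·0.50 = 0.2500.
(z*)²·p*(1−p*)/E² = 6.635776·0.2500/0.000484 = 3427.570.
⌈3427.570⌉ = 3428.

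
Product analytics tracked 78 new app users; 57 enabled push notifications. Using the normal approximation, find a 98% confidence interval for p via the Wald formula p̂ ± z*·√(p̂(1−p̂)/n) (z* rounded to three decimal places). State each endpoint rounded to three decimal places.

With x = 57 successes in n = 78, p̂ = 0.73077.
SE = √(p̂(1−p̂)/n) = √(0.196746/78) = 0.050223.
z* = 2.326 at the 98% level.
Margin of error: 2.326 × 0.050223 = 0.11682.
Interval: 0.73077 ± 0.11682 → (0.614, 0.848).

(0.614, 0.848)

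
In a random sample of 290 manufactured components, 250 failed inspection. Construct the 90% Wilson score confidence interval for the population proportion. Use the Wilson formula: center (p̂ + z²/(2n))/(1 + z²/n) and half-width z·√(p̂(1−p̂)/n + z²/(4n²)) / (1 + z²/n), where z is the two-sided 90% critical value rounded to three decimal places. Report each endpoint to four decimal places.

p̂ = 250/290 = 0.86207; z = 1.645, so z² = 2.706025.
Denominator 1 + z²/n = 1 + 2.706025/290 = 1.009331.
Adjusted center: (0.86207 + z²/(2n))/1.009331 = 0.85872.
Radicand: p̂(1−p̂)/n + z²/(4n²) = 0.000410021 + 0.000008044 = 0.000418065.
Half-width = 1.645·√0.000418065/1.009331 = 0.03332.
Interval: 0.85872 ± 0.03332 → (0.8254, 0.8920).

(0.8254, 0.8920)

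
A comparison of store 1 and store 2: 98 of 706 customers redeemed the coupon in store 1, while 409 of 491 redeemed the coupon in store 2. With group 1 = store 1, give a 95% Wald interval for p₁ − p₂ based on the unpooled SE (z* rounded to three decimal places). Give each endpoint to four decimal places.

(-0.7359, -0.6525)

p̂₁ = 98/706 = 0.13881, p̂₂ = 409/491 = 0.83299; p̂₁ − p̂₂ = -0.69418.
Unpooled SE = √(p̂₁(1−p̂₁)/n₁ + p̂₂(1−p̂₂)/n₂) = √(0.000169323 + 0.000283330) = 0.021276.
For 95% confidence, z* = 1.960. Margin = 1.960·0.021276 = 0.04170.
So the interval runs from -0.7359 to -0.6525.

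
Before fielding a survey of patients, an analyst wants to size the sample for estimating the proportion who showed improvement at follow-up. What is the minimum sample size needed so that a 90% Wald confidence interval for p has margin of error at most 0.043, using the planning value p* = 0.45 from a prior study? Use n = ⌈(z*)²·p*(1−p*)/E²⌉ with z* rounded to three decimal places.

n = 363

The 90% critical value is z* = 1.645.
p*(1−p*) = 0.45·0.55 = 0.2475.
(z*)²·p*(1−p*)/E² = 2.706025·0.2475/0.001849 = 362.218.
⌈362.218⌉ = 363.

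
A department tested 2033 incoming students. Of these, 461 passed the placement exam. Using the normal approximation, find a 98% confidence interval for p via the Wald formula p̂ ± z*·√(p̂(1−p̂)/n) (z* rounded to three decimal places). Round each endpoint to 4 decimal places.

p̂ = 461/2033 = 0.22676.
SE = √(p̂(1−p̂)/n) = √(0.175339/2033) = 0.009287.
z* = 2.326 at the 98% level.
Margin of error: 2.326 × 0.009287 = 0.02160.
Interval: 0.22676 ± 0.02160 → (0.2052, 0.2484).

(0.2052, 0.2484)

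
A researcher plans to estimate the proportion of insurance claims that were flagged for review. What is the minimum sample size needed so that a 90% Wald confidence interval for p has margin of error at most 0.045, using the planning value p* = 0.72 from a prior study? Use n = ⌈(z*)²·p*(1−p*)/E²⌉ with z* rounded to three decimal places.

n = 270

For 90% confidence, z* = 1.645.
p*(1−p*) = 0.2016.
Required n before rounding: 2.706025 × 0.2016 / 0.045² = 269.400.
⌈269.400⌉ = 270.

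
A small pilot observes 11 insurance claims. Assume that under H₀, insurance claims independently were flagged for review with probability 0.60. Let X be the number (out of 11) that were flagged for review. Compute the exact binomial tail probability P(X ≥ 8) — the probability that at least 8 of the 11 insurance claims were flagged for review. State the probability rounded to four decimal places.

P = 0.2963

X ~ Binomial(n=11, p=0.60).
P(X ≥ 8) = C(11,8)·0.60^8·0.40^3 + C(11,9)·0.60^9·0.40^2 + C(11,10)·0.60^10·0.40^1 + C(11,11)·0.60^11·0.40^0.
= 0.177367 + 0.088684 + 0.026605 + 0.003628 = 0.2963.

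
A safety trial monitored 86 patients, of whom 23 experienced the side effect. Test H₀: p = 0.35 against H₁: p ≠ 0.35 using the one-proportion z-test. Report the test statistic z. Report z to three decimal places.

z = -1.605

With x = 23 successes in n = 86, p̂ = 0.26744.
Under H₀, SE = √(p₀(1−p₀)/n) = √(0.35·0.65/86) = √0.002645349 = 0.051433.
z = (0.26744 − 0.35)/0.051433 = -0.08256/0.051433 = -1.605.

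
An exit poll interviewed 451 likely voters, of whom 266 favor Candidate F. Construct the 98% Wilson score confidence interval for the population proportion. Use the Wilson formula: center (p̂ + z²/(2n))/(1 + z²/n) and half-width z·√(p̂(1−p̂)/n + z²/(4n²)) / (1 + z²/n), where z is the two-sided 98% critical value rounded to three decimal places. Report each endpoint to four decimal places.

(0.5352, 0.6423)

Here p̂ = 266/451 = 0.58980 and z = 2.326 (z² = 5.410276).
Denominator 1 + z²/n = 1 + 5.410276/451 = 1.011996.
Center = (0.58980 + 0.005998)/1.011996 = 0.58874.
Radicand: p̂(1−p̂)/n + z²/(4n²) = 0.000536443 + 0.000006650 = 0.000543093.
Half-width = z·√(radicand)/denom = 2.326·0.023304/1.011996 = 0.05356.
Interval: 0.58874 ± 0.05356 → (0.5352, 0.6423).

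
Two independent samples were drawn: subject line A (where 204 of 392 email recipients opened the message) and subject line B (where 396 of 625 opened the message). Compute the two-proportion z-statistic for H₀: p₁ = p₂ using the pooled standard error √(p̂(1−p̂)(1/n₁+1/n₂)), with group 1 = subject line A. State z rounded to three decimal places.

z = -3.572

p̂₁ = 204/392 = 0.52041, p̂₂ = 396/625 = 0.63360.
Pooled p̂ = (204+396)/(392+625) = 600/1017 = 0.58997.
SE = √[p̂(1−p̂)(1/n₁+1/n₂)] = √[0.58997·0.41003·(1/392+1/625)] ≈ 0.031688.
z = -0.11319/0.031688 = -3.572.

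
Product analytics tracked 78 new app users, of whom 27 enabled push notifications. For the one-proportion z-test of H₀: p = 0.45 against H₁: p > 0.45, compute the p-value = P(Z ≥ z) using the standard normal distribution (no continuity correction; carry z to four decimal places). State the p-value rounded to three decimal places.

p-value = 0.967

The sample proportion is 27/78 = 0.34615.
Under H₀, SE = √(p₀(1−p₀)/n) = √(0.45·0.55/78) = √0.003173077 = 0.056330.
z = (p̂ − p₀)/SE = (27/78 − 0.45)/0.056330 ≈ -1.8435.
From the standard normal, P(Z ≥ z) = 0.967.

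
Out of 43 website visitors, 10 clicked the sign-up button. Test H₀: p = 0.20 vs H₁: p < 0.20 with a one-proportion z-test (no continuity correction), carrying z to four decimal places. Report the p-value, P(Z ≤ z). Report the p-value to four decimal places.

p̂ = 10/43 = 0.23256.
SE₀ = √(0.20·0.80/43) = 0.060999.
z = (p̂ − p₀)/SE = (10/43 − 0.20)/0.060999 ≈ 0.5337.
From the standard normal, P(Z ≤ z) = 0.7032.

p-value = 0.7032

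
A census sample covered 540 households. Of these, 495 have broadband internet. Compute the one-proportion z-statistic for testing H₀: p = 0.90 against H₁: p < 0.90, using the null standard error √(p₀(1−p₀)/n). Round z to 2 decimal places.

z = 1.29

p̂ = 495/540 = 0.91667.
Under H₀, SE = √(p₀(1−p₀)/n) = √(0.90·0.10/540) = √0.000166667 = 0.012910.
z = (0.91667 − 0.90)/0.012910 = 0.01667/0.012910 = 1.29.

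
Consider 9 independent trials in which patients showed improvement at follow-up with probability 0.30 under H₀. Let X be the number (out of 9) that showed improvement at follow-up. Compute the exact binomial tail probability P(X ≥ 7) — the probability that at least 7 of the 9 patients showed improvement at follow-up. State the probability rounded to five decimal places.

X ~ Binomial(n=9, p=0.30).
P(X ≥ 7) = C(9,7)·0.30^7·0.70^2 + C(9,8)·0.30^8·0.70^1 + C(9,9)·0.30^9·0.70^0.
= 0.003858 + 0.000413 + 0.000020 = 0.00429.

P = 0.00429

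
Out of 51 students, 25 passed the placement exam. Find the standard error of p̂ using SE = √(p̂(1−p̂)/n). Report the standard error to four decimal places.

SE = 0.0700

p̂ = 25/51 = 0.49020.
p̂(1−p̂) = 0.49020·0.50980 = 0.249904.
Dividing by n and taking the root: √0.004900078 = 0.0700.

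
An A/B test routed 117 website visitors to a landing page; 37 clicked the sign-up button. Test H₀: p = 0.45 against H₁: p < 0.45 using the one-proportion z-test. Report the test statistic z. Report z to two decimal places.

With x = 37 successes in n = 117, p̂ = 0.31624.
Under H₀, SE = √(p₀(1−p₀)/n) = √(0.45·0.55/117) = √0.002115385 = 0.045993.
z = (p̂ − p₀)/SE = (0.31624 − 0.45)/0.045993 = -2.91.

z = -2.91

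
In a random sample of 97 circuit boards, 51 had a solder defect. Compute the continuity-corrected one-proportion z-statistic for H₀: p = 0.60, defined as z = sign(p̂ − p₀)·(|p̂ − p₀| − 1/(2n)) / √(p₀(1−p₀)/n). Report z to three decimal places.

z = -1.389

With x = 51 successes in n = 97, p̂ = 0.52577. p̂ − p₀ = -0.074227.
Continuity correction 1/(2n) = 1/194 = 0.005155.
Corrected numerator: |-0.074227| − 0.005155 = 0.069072.
SE₀ = √(0.60·0.40/97) = 0.049742.
z = (−)0.069072/0.049742 = -1.389.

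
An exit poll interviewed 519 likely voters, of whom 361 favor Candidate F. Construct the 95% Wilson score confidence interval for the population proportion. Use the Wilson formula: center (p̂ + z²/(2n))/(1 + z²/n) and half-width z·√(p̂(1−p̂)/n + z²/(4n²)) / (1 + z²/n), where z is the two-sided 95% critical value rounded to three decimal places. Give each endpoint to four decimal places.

(0.6547, 0.7336)

Here p̂ = 361/519 = 0.69557 and z = 1.960 (z² = 3.841600).
1 + z²/n = 1.007402.
Adjusted center: (0.69557 + z²/(2n))/1.007402 = 0.69413.
Radicand: p̂(1−p̂)/n + z²/(4n²) = 0.000408002 + 0.000003565 = 0.000411567.
Half-width = 1.960·√0.000411567/1.007402 = 0.03947.
Interval: 0.69413 ± 0.03947 → (0.6547, 0.7336).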